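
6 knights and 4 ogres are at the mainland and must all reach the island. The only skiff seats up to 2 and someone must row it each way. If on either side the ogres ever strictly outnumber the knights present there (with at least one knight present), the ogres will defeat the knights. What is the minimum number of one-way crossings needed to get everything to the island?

17

Counting alone: each trip to the island takes at most 2 across and each return brings at least 1 back, so after t trips out (and t−1 returns) at most 2t − (t−1) of the 10 are across; that first reaches 10 at t = 9, so at least 17 crossings are needed.
The plan below uses exactly 17 crossings, so it is optimal:
1. 2 ogres → the island.  (the mainland: 6K 2O; the island: 0K 2O)
2. 1 ogre ← the mainland.  (the mainland: 6K 3O; the island: 0K 1O)
3. 2 ogres → the island.  (the mainland: 6K 1O; the island: 0K 3O)
4. 1 ogre ← the mainland.  (the mainland: 6K 2O; the island: 0K 2O)
5. 2 knights → the island.  (the mainland: 4K 2O; the island: 2K 2O)
6. 1 ogre ← the mainland.  (the mainland: 4K 3O; the island: 2K 1O)
7. 1 knight and 1 ogre → the island.  (the mainland: 3K 2O; the island: 3K 2O)
8. 1 ogre ← the mainland.  (the mainland: 3K 3O; the island: 3K 1O)
9. 2 ogres → the island.  (the mainland: 3K 1O; the island: 3K 3O)
10. 1 ogre ← the mainland.  (the mainland: 3K 2O; the island: 3K 2O)
11. 1 knight and 1 ogre → the island.  (the mainland: 2K 1O; the island: 4K 3O)
12. 1 ogre ← the mainland.  (the mainland: 2K 2O; the island: 4K 2O)
13. 2 ogres → the island.  (the mainland: 2K 0O; the island: 4K 4O)
14. 1 ogre ← the mainland.  (the mainland: 2K 1O; the island: 4K 3O)
15. 1 knight and 1 ogre → the island.  (the mainland: 1K 0O; the island: 5K 4O)
16. 1 ogre ← the mainland.  (the mainland: 1K 1O; the island: 5K 3O)
17. 1 knight and 1 ogre → the island.  (the mainland: 0K 0O; the island: 6K 4O)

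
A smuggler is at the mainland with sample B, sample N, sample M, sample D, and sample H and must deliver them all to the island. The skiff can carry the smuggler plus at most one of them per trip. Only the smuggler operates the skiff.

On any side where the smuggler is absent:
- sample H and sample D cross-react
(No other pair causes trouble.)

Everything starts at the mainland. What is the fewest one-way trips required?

9

Counting alone: the smuggler can take at most 1 across per trip to the island, so moving all 5 needs at least 5 loaded trips out, with a return between consecutive ones — at least 9 crossings.
The plan below uses exactly 9 crossings, so it is optimal:
1. Smuggler goes to the island with sample D.  [the mainland: sample B, sample H, sample M, sample N | the island: sample D]
2. Smuggler goes back to the mainland alone.  [the mainland: sample B, sample H, sample M, sample N | the island: sample D]
3. Smuggler goes to the island with sample B.  [the mainland: sample H, sample M, sample N | the island: sample B, sample D]
4. Smuggler goes back to the mainland alone.  [the mainland: sample H, sample M, sample N | the island: sample B, sample D]
5. Smuggler goes to the island with sample N.  [the mainland: sample H, sample M | the island: sample B, sample D, sample N]
6. Smuggler goes back to the mainland alone.  [the mainland: sample H, sample M | the island: sample B, sample D, sample N]
7. Smuggler goes to the island with sample M.  [the mainland: sample H | the island: sample B, sample D, sample M, sample N]
8. Smuggler goes back to the mainland alone.  [the mainland: sample H | the island: sample B, sample D, sample M, sample N]
9. Smuggler goes to the island with sample H.  [the mainland: — | the island: sample B, sample D, sample H, sample M, sample N]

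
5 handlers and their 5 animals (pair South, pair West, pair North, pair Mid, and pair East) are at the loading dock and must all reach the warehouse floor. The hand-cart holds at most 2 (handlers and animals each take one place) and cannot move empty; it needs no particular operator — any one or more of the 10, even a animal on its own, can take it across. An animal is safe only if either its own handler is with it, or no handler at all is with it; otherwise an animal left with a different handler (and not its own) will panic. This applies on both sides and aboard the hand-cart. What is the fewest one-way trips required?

impossible

Following every safe sequence of crossings from the start, the most of the 10 that can be at the warehouse floor as the hand-cart arrives there on crossings 1, 3, 5, 7 is 2, 3, 4, 5 respectively; the best ever achieved is 5 of 10.
From crossing 9 on, no configuration arises that was not already reachable earlier: only 82 distinct safe configurations (who is on which side, and where the hand-cart is) can ever be reached, none of them has everyone across, and every continuation just revisits them. So no valid plan exists.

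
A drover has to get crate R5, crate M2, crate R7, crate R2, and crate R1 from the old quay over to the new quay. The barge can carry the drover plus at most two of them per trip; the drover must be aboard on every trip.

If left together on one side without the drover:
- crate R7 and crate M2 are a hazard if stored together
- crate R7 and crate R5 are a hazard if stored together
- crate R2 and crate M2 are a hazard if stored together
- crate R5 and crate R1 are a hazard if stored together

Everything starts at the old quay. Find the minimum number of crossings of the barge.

7

Counting alone: the drover can take at most 2 across per trip to the new quay, so moving all 5 needs at least 3 loaded trips out, with a return between consecutive ones — at least 5 crossings.
The safety rule pushes this higher. Following every safe sequence of crossings, the most of the 5 that can be at the new quay as the barge arrives there on crossing 5 is 4 — never all 5.
So no plan with fewer than 7 crossings exists, and this one achieves 7:
1. Drover goes to the new quay with crate M2 and crate R5.
2. Drover goes back to the old quay alone.
3. Drover goes to the new quay with crate R7.
4. Drover goes back to the old quay with crate M2 and crate R5.
5. Drover goes to the new quay with crate R1 and crate R2.
6. Drover goes back to the old quay alone.
7. Drover goes to the new quay with crate M2 and crate R5.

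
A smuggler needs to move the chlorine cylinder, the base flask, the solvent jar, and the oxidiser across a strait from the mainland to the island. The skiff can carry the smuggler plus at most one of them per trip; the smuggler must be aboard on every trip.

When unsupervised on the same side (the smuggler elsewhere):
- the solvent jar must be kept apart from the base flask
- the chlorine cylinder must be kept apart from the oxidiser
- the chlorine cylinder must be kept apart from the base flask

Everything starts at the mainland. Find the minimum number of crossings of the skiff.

impossible

Whatever the first load, the items left behind include a forbidden pair without the smuggler. No opening move is safe, so no plan exists.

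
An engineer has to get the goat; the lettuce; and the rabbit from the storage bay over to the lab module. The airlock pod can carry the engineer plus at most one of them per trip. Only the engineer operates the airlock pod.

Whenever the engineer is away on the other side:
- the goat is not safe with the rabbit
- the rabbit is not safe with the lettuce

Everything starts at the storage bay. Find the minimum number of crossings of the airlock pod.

Counting alone: the engineer can take at most 1 across per trip to the lab module, so moving all 3 needs at least 3 loaded trips out, with a return between consecutive ones — at least 5 crossings.
The safety rule pushes this higher. Following every safe sequence of crossings, the most of the 3 that can be at the lab module as the airlock pod arrives there on crossing 5 is 2 — never all 3.
So no plan with fewer than 7 crossings exists, and this one achieves 7:
1. Engineer goes to the lab module with the rabbit.  [the storage bay: the goat, the lettuce | the lab module: the rabbit]
2. Engineer goes back to the storage bay alone.  [the storage bay: the goat, the lettuce | the lab module: the rabbit]
3. Engineer goes to the lab module with the goat.  [the storage bay: the lettuce | the lab module: the goat, the rabbit]
4. Engineer goes back to the storage bay with the rabbit.  [the storage bay: the lettuce, the rabbit | the lab module: the goat]
5. Engineer goes to the lab module with the lettuce.  [the storage bay: the rabbit | the lab module: the goat, the lettuce]
6. Engineer goes back to the storage bay alone.  [the storage bay: the rabbit | the lab module: the goat, the lettuce]
7. Engineer goes to the lab module with the rabbit.  [the storage bay: — | the lab module: the goat, the lettuce, the rabbit]

7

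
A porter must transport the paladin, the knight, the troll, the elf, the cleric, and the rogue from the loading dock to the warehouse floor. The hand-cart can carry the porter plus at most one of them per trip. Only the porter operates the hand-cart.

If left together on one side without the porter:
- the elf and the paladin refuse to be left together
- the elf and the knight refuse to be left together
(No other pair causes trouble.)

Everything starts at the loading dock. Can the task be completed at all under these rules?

1. Porter goes to the warehouse floor with the elf.  [the loading dock: the cleric, the knight, the paladin, the rogue, the troll | the warehouse floor: the elf]
2. Porter goes back to the loading dock alone.  [the loading dock: the cleric, the knight, the paladin, the rogue, the troll | the warehouse floor: the elf]
3. Porter goes to the warehouse floor with the paladin.  [the loading dock: the cleric, the knight, the rogue, the troll | the warehouse floor: the elf, the paladin]
4. Porter goes back to the loading dock with the elf.  [the loading dock: the cleric, the elf, the knight, the rogue, the troll | the warehouse floor: the paladin]
5. Porter goes to the warehouse floor with the knight.  [the loading dock: the cleric, the elf, the rogue, the troll | the warehouse floor: the knight, the paladin]
6. Porter goes back to the loading dock alone.  [the loading dock: the cleric, the elf, the rogue, the troll | the warehouse floor: the knight, the paladin]
7. Porter goes to the warehouse floor with the troll.  [the loading dock: the cleric, the elf, the rogue | the warehouse floor: the knight, the paladin, the troll]
8. Porter goes back to the loading dock alone.  [the loading dock: the cleric, the elf, the rogue | the warehouse floor: the knight, the paladin, the troll]
9. Porter goes to the warehouse floor with the cleric.  [the loading dock: the elf, the rogue | the warehouse floor: the cleric, the knight, the paladin, the troll]
10. Porter goes back to the loading dock alone.  [the loading dock: the elf, the rogue | the warehouse floor: the cleric, the knight, the paladin, the troll]
11. Porter goes to the warehouse floor with the rogue.  [the loading dock: the elf | the warehouse floor: the cleric, the knight, the paladin, the rogue, the troll]
12. Porter goes back to the loading dock alone.  [the loading dock: the elf | the warehouse floor: the cleric, the knight, the paladin, the rogue, the troll]
13. Porter goes to the warehouse floor with the elf.  [the loading dock: — | the warehouse floor: the cleric, the elf, the knight, the paladin, the rogue, the troll]

Yes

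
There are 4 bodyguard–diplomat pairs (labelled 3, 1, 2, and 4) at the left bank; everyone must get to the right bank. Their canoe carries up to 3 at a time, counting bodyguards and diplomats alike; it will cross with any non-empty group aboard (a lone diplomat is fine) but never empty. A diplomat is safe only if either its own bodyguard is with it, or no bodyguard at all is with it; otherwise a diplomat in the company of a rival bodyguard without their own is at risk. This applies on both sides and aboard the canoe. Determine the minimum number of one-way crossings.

9

Counting alone: each trip to the right bank takes at most 3 across and each return brings at least 1 back, so after t trips out (and t−1 returns) at most 3t − (t−1) of the 8 are across; that first reaches 8 at t = 4, so at least 7 crossings are needed.
The safety rule pushes this higher. Following every safe sequence of crossings, the most of the 8 that can be at the right bank as the canoe arrives there on crossing 7 is 7 — never all 8.
So no plan with fewer than 9 crossings exists, and this one achieves 9:
1. bodyguard 3 and diplomat 3 cross → the right bank.
2. bodyguard 3 crosses ← the left bank.
3. bodyguard 1, bodyguard 3, and diplomat 1 cross → the right bank.
4. bodyguard 3 and diplomat 3 cross ← the left bank.
5. bodyguard 2, bodyguard 3, and bodyguard 4 cross → the right bank.
6. diplomat 1 crosses ← the left bank.
7. diplomat 1 and diplomat 3 cross → the right bank.
8. diplomat 3 crosses ← the left bank.
9. diplomat 2, diplomat 3, and diplomat 4 cross → the right bank.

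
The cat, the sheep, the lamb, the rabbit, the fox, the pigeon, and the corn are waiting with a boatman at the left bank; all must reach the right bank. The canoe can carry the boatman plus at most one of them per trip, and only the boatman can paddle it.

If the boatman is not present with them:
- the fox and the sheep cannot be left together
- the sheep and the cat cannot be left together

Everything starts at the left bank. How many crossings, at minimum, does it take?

Counting alone: the boatman can take at most 1 across per trip to the right bank, so moving all 7 needs at least 7 loaded trips out, with a return between consecutive ones — at least 13 crossings.
The safety rule pushes this higher. Following every safe sequence of crossings, the most of the 7 that can be at the right bank as the canoe arrives there on crossing 13 is 6 — never all 7.
So no plan with fewer than 15 crossings exists, and this one achieves 15:
1. Boatman goes to the right bank with the sheep.
2. Boatman goes back to the left bank alone.
3. Boatman goes to the right bank with the cat.
4. Boatman goes back to the left bank with the sheep.
5. Boatman goes to the right bank with the fox.
6. Boatman goes back to the left bank alone.
7. Boatman goes to the right bank with the lamb.
8. Boatman goes back to the left bank alone.
9. Boatman goes to the right bank with the rabbit.
10. Boatman goes back to the left bank alone.
11. Boatman goes to the right bank with the pigeon.
12. Boatman goes back to the left bank alone.
13. Boatman goes to the right bank with the corn.
14. Boatman goes back to the left bank alone.
15. Boatman goes to the right bank with the sheep.

15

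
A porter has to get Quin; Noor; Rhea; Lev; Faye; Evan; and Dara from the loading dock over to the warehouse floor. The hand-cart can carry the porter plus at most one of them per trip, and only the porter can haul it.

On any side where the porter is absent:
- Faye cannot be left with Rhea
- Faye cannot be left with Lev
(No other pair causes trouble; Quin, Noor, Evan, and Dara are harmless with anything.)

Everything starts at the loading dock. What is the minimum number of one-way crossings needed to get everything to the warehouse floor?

Counting alone: the porter can take at most 1 across per trip to the warehouse floor, so moving all 7 needs at least 7 loaded trips out, with a return between consecutive ones — at least 13 crossings.
The safety rule pushes this higher. Following every safe sequence of crossings, the most of the 7 that can be at the warehouse floor as the hand-cart arrives there on crossing 13 is 6 — never all 7.
So no plan with fewer than 15 crossings exists, and this one achieves 15:
1. Porter goes to the warehouse floor with Faye.  [the loading dock: Dara, Evan, Lev, Noor, Quin, Rhea | the warehouse floor: Faye]
2. Porter goes back to the loading dock alone.  [the loading dock: Dara, Evan, Lev, Noor, Quin, Rhea | the warehouse floor: Faye]
3. Porter goes to the warehouse floor with Quin.  [the loading dock: Dara, Evan, Lev, Noor, Rhea | the warehouse floor: Faye, Quin]
4. Porter goes back to the loading dock alone.  [the loading dock: Dara, Evan, Lev, Noor, Rhea | the warehouse floor: Faye, Quin]
5. Porter goes to the warehouse floor with Noor.  [the loading dock: Dara, Evan, Lev, Rhea | the warehouse floor: Faye, Noor, Quin]
6. Porter goes back to the loading dock alone.  [the loading dock: Dara, Evan, Lev, Rhea | the warehouse floor: Faye, Noor, Quin]
7. Porter goes to the warehouse floor with Rhea.  [the loading dock: Dara, Evan, Lev | the warehouse floor: Faye, Noor, Quin, Rhea]
8. Porter goes back to the loading dock with Faye.  [the loading dock: Dara, Evan, Faye, Lev | the warehouse floor: Noor, Quin, Rhea]
9. Porter goes to the warehouse floor with Lev.  [the loading dock: Dara, Evan, Faye | the warehouse floor: Lev, Noor, Quin, Rhea]
10. Porter goes back to the loading dock alone.  [the loading dock: Dara, Evan, Faye | the warehouse floor: Lev, Noor, Quin, Rhea]
11. Porter goes to the warehouse floor with Evan.  [the loading dock: Dara, Faye | the warehouse floor: Evan, Lev, Noor, Quin, Rhea]
12. Porter goes back to the loading dock alone.  [the loading dock: Dara, Faye | the warehouse floor: Evan, Lev, Noor, Quin, Rhea]
13. Porter goes to the warehouse floor with Dara.  [the loading dock: Faye | the warehouse floor: Dara, Evan, Lev, Noor, Quin, Rhea]
14. Porter goes back to the loading dock alone.  [the loading dock: Faye | the warehouse floor: Dara, Evan, Lev, Noor, Quin, Rhea]
15. Porter goes to the warehouse floor with Faye.  [the loading dock: — | the warehouse floor: Dara, Evan, Faye, Lev, Noor, Quin, Rhea]

15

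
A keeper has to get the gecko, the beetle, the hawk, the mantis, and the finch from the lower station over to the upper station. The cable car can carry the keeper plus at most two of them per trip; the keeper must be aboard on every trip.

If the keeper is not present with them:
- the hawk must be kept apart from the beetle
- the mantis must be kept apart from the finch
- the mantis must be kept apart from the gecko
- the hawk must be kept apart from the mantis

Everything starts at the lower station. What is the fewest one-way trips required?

5

Counting alone: the keeper can take at most 2 across per trip to the upper station, so moving all 5 needs at least 3 loaded trips out, with a return between consecutive ones — at least 5 crossings.
The plan below uses exactly 5 crossings, so it is optimal:
1. Keeper goes to the upper station with the beetle and the mantis.
2. Keeper goes back to the lower station alone.
3. Keeper goes to the upper station with the finch and the gecko.
4. Keeper goes back to the lower station with the mantis.
5. Keeper goes to the upper station with the hawk and the mantis.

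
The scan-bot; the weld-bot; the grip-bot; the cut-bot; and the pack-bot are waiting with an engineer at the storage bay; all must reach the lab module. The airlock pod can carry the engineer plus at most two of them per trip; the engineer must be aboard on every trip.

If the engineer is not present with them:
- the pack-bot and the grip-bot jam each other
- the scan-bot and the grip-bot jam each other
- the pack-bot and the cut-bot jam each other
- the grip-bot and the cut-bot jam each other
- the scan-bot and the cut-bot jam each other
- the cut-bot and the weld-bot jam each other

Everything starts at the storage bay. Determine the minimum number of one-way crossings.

Counting alone: the engineer can take at most 2 across per trip to the lab module, so moving all 5 needs at least 3 loaded trips out, with a return between consecutive ones — at least 5 crossings.
The safety rule pushes this higher. Following every safe sequence of crossings, the most of the 5 that can be at the lab module as the airlock pod arrives there on crossing 5 is 4 — never all 5.
So no plan with fewer than 7 crossings exists, and this one achieves 7:
1. Engineer goes to the lab module with the cut-bot and the grip-bot.  [the storage bay: the pack-bot, the scan-bot, the weld-bot | the lab module: the cut-bot, the grip-bot]
2. Engineer goes back to the storage bay with the grip-bot.  [the storage bay: the grip-bot, the pack-bot, the scan-bot, the weld-bot | the lab module: the cut-bot]
3. Engineer goes to the lab module with the pack-bot and the scan-bot.  [the storage bay: the grip-bot, the weld-bot | the lab module: the cut-bot, the pack-bot, the scan-bot]
4. Engineer goes back to the storage bay with the cut-bot.  [the storage bay: the cut-bot, the grip-bot, the weld-bot | the lab module: the pack-bot, the scan-bot]
5. Engineer goes to the lab module with the grip-bot and the weld-bot.  [the storage bay: the cut-bot | the lab module: the grip-bot, the pack-bot, the scan-bot, the weld-bot]
6. Engineer goes back to the storage bay with the grip-bot.  [the storage bay: the cut-bot, the grip-bot | the lab module: the pack-bot, the scan-bot, the weld-bot]
7. Engineer goes to the lab module with the cut-bot and the grip-bot.  [the storage bay: — | the lab module: the cut-bot, the grip-bot, the pack-bot, the scan-bot, the weld-bot]

7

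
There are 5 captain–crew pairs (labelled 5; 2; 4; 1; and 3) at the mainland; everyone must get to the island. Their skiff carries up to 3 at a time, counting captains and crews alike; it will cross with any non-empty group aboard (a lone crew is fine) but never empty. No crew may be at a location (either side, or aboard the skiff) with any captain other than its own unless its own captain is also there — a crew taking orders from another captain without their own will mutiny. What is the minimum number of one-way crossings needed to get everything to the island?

11

Counting alone: each trip to the island takes at most 3 across and each return brings at least 1 back, so after t trips out (and t−1 returns) at most 3t − (t−1) of the 10 are across; that first reaches 10 at t = 5, so at least 9 crossings are needed.
The safety rule pushes this higher. Following every safe sequence of crossings, the most of the 10 that can be at the island as the skiff arrives there on crossing 9 is 9 — never all 10.
So no plan with fewer than 11 crossings exists, and this one achieves 11:
1. captain 5 and crew 5 cross → the island.
2. captain 5 crosses ← the mainland.
3. crew 1, crew 2, and crew 4 cross → the island.
4. crew 5 crosses ← the mainland.
5. captain 1, captain 2, and captain 4 cross → the island.
6. captain 2 and crew 2 cross ← the mainland.
7. captain 2, captain 3, and captain 5 cross → the island.
8. crew 4 crosses ← the mainland.
9. crew 2 and crew 5 cross → the island.
10. crew 5 crosses ← the mainland.
11. crew 3, crew 4, and crew 5 cross → the island.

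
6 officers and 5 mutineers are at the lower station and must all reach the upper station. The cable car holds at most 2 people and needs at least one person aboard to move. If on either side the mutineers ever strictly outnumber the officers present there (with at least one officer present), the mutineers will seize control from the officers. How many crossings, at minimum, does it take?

Counting alone: each trip to the upper station takes at most 2 across and each return brings at least 1 back, so after t trips out (and t−1 returns) at most 2t − (t−1) of the 11 are across; that first reaches 11 at t = 10, so at least 19 crossings are needed.
The plan below uses exactly 19 crossings, so it is optimal:
1. 2 mutineers → the upper station.  (the lower station: 6O 3M; the upper station: 0O 2M)
2. 1 mutineer ← the lower station.  (the lower station: 6O 4M; the upper station: 0O 1M)
3. 2 mutineers → the upper station.  (the lower station: 6O 2M; the upper station: 0O 3M)
4. 1 mutineer ← the lower station.  (the lower station: 6O 3M; the upper station: 0O 2M)
5. 2 officers → the upper station.  (the lower station: 4O 3M; the upper station: 2O 2M)
6. 1 mutineer ← the lower station.  (the lower station: 4O 4M; the upper station: 2O 1M)
7. 1 officer and 1 mutineer → the upper station.  (the lower station: 3O 3M; the upper station: 3O 2M)
8. 1 officer ← the lower station.  (the lower station: 4O 3M; the upper station: 2O 2M)
9. 1 officer and 1 mutineer → the upper station.  (the lower station: 3O 2M; the upper station: 3O 3M)
10. 1 mutineer ← the lower station.  (the lower station: 3O 3M; the upper station: 3O 2M)
11. 1 officer and 1 mutineer → the upper station.  (the lower station: 2O 2M; the upper station: 4O 3M)
12. 1 officer ← the lower station.  (the lower station: 3O 2M; the upper station: 3O 3M)
13. 1 officer and 1 mutineer → the upper station.  (the lower station: 2O 1M; the upper station: 4O 4M)
14. 1 mutineer ← the lower station.  (the lower station: 2O 2M; the upper station: 4O 3M)
15. 1 officer and 1 mutineer → the upper station.  (the lower station: 1O 1M; the upper station: 5O 4M)
16. 1 officer ← the lower station.  (the lower station: 2O 1M; the upper station: 4O 4M)
17. 1 officer and 1 mutineer → the upper station.  (the lower station: 1O 0M; the upper station: 5O 5M)
18. 1 mutineer ← the lower station.  (the lower station: 1O 1M; the upper station: 5O 4M)
19. 1 officer and 1 mutineer → the upper station.  (the lower station: 0O 0M; the upper station: 6O 5M)

19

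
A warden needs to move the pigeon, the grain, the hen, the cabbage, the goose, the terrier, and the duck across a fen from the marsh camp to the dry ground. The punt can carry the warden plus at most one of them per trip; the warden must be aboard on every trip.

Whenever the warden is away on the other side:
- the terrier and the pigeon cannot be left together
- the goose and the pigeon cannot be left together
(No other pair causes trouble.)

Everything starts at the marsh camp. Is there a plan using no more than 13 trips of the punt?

No

Counting alone: the warden can take at most 1 across per trip to the dry ground, so moving all 7 needs at least 7 loaded trips out, with a return between consecutive ones — at least 13 crossings.
The safety rule pushes this higher. Following every safe sequence of crossings, the most of the 7 that can be at the dry ground as the punt arrives there on crossing 13 is 6 — never all 7.
So the move cannot be finished within 13 crossings. (The shortest complete plan takes 15:)
1. Warden goes to the dry ground with the pigeon.
2. Warden goes back to the marsh camp alone.
3. Warden goes to the dry ground with the grain.
4. Warden goes back to the marsh camp alone.
5. Warden goes to the dry ground with the hen.
6. Warden goes back to the marsh camp alone.
7. Warden goes to the dry ground with the cabbage.
8. Warden goes back to the marsh camp alone.
9. Warden goes to the dry ground with the goose.
10. Warden goes back to the marsh camp with the pigeon.
11. Warden goes to the dry ground with the terrier.
12. Warden goes back to the marsh camp alone.
13. Warden goes to the dry ground with the duck.
14. Warden goes back to the marsh camp alone.
15. Warden goes to the dry ground with the pigeon.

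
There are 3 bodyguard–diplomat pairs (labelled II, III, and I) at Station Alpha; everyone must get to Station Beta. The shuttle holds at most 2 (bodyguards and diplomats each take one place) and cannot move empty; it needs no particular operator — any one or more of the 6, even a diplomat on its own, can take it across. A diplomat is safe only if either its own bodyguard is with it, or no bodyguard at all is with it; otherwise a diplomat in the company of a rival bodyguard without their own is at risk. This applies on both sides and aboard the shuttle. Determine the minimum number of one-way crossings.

Counting alone: each trip to Station Beta takes at most 2 across and each return brings at least 1 back, so after t trips out (and t−1 returns) at most 2t − (t−1) of the 6 are across; that first reaches 6 at t = 5, so at least 9 crossings are needed.
The safety rule pushes this higher. Following every safe sequence of crossings, the most of the 6 that can be at Station Beta as the shuttle arrives there on crossing 9 is 5 — never all 6.
So no plan with fewer than 11 crossings exists, and this one achieves 11:
1. bodyguard II and diplomat II cross → Station Beta.
2. bodyguard II crosses ← Station Alpha.
3. diplomat I and diplomat III cross → Station Beta.
4. diplomat II crosses ← Station Alpha.
5. bodyguard I and bodyguard III cross → Station Beta.
6. bodyguard III and diplomat III cross ← Station Alpha.
7. bodyguard II and bodyguard III cross → Station Beta.
8. diplomat I crosses ← Station Alpha.
9. diplomat II and diplomat III cross → Station Beta.
10. bodyguard I crosses ← Station Alpha.
11. bodyguard I and diplomat I cross → Station Beta.

11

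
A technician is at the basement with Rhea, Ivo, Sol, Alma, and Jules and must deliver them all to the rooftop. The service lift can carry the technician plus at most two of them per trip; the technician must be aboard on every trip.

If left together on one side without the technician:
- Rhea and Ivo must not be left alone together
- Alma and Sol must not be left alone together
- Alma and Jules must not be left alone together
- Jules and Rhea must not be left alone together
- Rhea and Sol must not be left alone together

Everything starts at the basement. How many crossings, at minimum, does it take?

7

Counting alone: the technician can take at most 2 across per trip to the rooftop, so moving all 5 needs at least 3 loaded trips out, with a return between consecutive ones — at least 5 crossings.
The safety rule pushes this higher. Following every safe sequence of crossings, the most of the 5 that can be at the rooftop as the service lift arrives there on crossing 5 is 4 — never all 5.
So no plan with fewer than 7 crossings exists, and this one achieves 7:
1. Technician goes to the rooftop with Alma and Rhea.
2. Technician goes back to the basement alone.
3. Technician goes to the rooftop with Ivo.
4. Technician goes back to the basement with Rhea.
5. Technician goes to the rooftop with Jules and Sol.
6. Technician goes back to the basement with Alma.
7. Technician goes to the rooftop with Alma and Rhea.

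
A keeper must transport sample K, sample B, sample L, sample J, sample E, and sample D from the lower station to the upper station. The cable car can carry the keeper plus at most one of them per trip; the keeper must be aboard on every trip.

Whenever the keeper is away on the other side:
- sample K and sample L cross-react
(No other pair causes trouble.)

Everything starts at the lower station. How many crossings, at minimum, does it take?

11

Counting alone: the keeper can take at most 1 across per trip to the upper station, so moving all 6 needs at least 6 loaded trips out, with a return between consecutive ones — at least 11 crossings.
The plan below uses exactly 11 crossings, so it is optimal:
1. Keeper goes to the upper station with sample K.  [the lower station: sample B, sample D, sample E, sample J, sample L | the upper station: sample K]
2. Keeper goes back to the lower station alone.  [the lower station: sample B, sample D, sample E, sample J, sample L | the upper station: sample K]
3. Keeper goes to the upper station with sample B.  [the lower station: sample D, sample E, sample J, sample L | the upper station: sample B, sample K]
4. Keeper goes back to the lower station alone.  [the lower station: sample D, sample E, sample J, sample L | the upper station: sample B, sample K]
5. Keeper goes to the upper station with sample J.  [the lower station: sample D, sample E, sample L | the upper station: sample B, sample J, sample K]
6. Keeper goes back to the lower station alone.  [the lower station: sample D, sample E, sample L | the upper station: sample B, sample J, sample K]
7. Keeper goes to the upper station with sample E.  [the lower station: sample D, sample L | the upper station: sample B, sample E, sample J, sample K]
8. Keeper goes back to the lower station alone.  [the lower station: sample D, sample L | the upper station: sample B, sample E, sample J, sample K]
9. Keeper goes to the upper station with sample D.  [the lower station: sample L | the upper station: sample B, sample D, sample E, sample J, sample K]
10. Keeper goes back to the lower station alone.  [the lower station: sample L | the upper station: sample B, sample D, sample E, sample J, sample K]
11. Keeper goes to the upper station with sample L.  [the lower station: — | the upper station: sample B, sample D, sample E, sample J, sample K, sample L]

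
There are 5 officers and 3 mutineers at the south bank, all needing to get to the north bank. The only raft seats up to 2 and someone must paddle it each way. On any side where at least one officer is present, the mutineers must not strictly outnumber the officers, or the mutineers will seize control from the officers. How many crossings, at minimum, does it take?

Counting alone: each trip to the north bank takes at most 2 across and each return brings at least 1 back, so after t trips out (and t−1 returns) at most 2t − (t−1) of the 8 are across; that first reaches 8 at t = 7, so at least 13 crossings are needed.
The plan below uses exactly 13 crossings, so it is optimal:
1. 2 mutineers → the north bank.  (the south bank: 5O 1M; the north bank: 0O 2M)
2. 1 mutineer ← the south bank.  (the south bank: 5O 2M; the north bank: 0O 1M)
3. 2 mutineers → the north bank.  (the south bank: 5O 0M; the north bank: 0O 3M)
4. 1 mutineer ← the south bank.  (the south bank: 5O 1M; the north bank: 0O 2M)
5. 2 officers → the north bank.  (the south bank: 3O 1M; the north bank: 2O 2M)
6. 1 mutineer ← the south bank.  (the south bank: 3O 2M; the north bank: 2O 1M)
7. 1 officer and 1 mutineer → the north bank.  (the south bank: 2O 1M; the north bank: 3O 2M)
8. 1 mutineer ← the south bank.  (the south bank: 2O 2M; the north bank: 3O 1M)
9. 2 mutineers → the north bank.  (the south bank: 2O 0M; the north bank: 3O 3M)
10. 1 mutineer ← the south bank.  (the south bank: 2O 1M; the north bank: 3O 2M)
11. 1 officer and 1 mutineer → the north bank.  (the south bank: 1O 0M; the north bank: 4O 3M)
12. 1 mutineer ← the south bank.  (the south bank: 1O 1M; the north bank: 4O 2M)
13. 1 officer and 1 mutineer → the north bank.  (the south bank: 0O 0M; the north bank: 5O 3M)

13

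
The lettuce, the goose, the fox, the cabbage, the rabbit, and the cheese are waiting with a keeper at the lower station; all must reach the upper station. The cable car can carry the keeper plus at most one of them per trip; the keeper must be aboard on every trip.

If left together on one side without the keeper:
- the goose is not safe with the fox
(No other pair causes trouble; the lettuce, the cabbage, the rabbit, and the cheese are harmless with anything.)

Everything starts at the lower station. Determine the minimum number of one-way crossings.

Counting alone: the keeper can take at most 1 across per trip to the upper station, so moving all 6 needs at least 6 loaded trips out, with a return between consecutive ones — at least 11 crossings.
The plan below uses exactly 11 crossings, so it is optimal:
1. Keeper goes to the upper station with the goose.
2. Keeper goes back to the lower station alone.
3. Keeper goes to the upper station with the lettuce.
4. Keeper goes back to the lower station alone.
5. Keeper goes to the upper station with the cabbage.
6. Keeper goes back to the lower station alone.
7. Keeper goes to the upper station with the rabbit.
8. Keeper goes back to the lower station alone.
9. Keeper goes to the upper station with the cheese.
10. Keeper goes back to the lower station alone.
11. Keeper goes to the upper station with the fox.

11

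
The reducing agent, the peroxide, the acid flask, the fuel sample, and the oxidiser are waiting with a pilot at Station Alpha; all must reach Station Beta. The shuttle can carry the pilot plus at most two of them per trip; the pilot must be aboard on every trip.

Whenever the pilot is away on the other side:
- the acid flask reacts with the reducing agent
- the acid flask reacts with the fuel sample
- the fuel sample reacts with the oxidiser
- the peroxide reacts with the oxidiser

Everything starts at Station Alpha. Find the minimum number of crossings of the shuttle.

7

Counting alone: the pilot can take at most 2 across per trip to Station Beta, so moving all 5 needs at least 3 loaded trips out, with a return between consecutive ones — at least 5 crossings.
The safety rule pushes this higher. Following every safe sequence of crossings, the most of the 5 that can be at Station Beta as the shuttle arrives there on crossing 5 is 4 — never all 5.
So no plan with fewer than 7 crossings exists, and this one achieves 7:
1. Pilot goes to Station Beta with the acid flask and the oxidiser.  [Station Alpha: the fuel sample, the peroxide, the reducing agent | Station Beta: the acid flask, the oxidiser]
2. Pilot goes back to Station Alpha alone.  [Station Alpha: the fuel sample, the peroxide, the reducing agent | Station Beta: the acid flask, the oxidiser]
3. Pilot goes to Station Beta with the reducing agent.  [Station Alpha: the fuel sample, the peroxide | Station Beta: the acid flask, the oxidiser, the reducing agent]
4. Pilot goes back to Station Alpha with the acid flask.  [Station Alpha: the acid flask, the fuel sample, the peroxide | Station Beta: the oxidiser, the reducing agent]
5. Pilot goes to Station Beta with the fuel sample and the peroxide.  [Station Alpha: the acid flask | Station Beta: the fuel sample, the oxidiser, the peroxide, the reducing agent]
6. Pilot goes back to Station Alpha with the oxidiser.  [Station Alpha: the acid flask, the oxidiser | Station Beta: the fuel sample, the peroxide, the reducing agent]
7. Pilot goes to Station Beta with the acid flask and the oxidiser.  [Station Alpha: — | Station Beta: the acid flask, the fuel sample, the oxidiser, the peroxide, the reducing agent]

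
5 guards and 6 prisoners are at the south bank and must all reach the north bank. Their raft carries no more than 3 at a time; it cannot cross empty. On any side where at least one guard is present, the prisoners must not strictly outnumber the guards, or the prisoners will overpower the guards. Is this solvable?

The prisoners already outnumber the guards at the south bank before anyone moves, so the starting position itself is disallowed.

No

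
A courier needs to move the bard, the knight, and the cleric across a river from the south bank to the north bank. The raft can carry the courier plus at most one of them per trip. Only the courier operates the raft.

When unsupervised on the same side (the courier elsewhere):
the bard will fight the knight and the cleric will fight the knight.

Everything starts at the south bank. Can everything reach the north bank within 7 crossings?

Yes — this plan uses 7 crossings (≤ 7):
1. Courier goes to the north bank with the knight.  [the south bank: the bard, the cleric | the north bank: the knight]
2. Courier goes back to the south bank alone.  [the south bank: the bard, the cleric | the north bank: the knight]
3. Courier goes to the north bank with the bard.  [the south bank: the cleric | the north bank: the bard, the knight]
4. Courier goes back to the south bank with the knight.  [the south bank: the cleric, the knight | the north bank: the bard]
5. Courier goes to the north bank with the cleric.  [the south bank: the knight | the north bank: the bard, the cleric]
6. Courier goes back to the south bank alone.  [the south bank: the knight | the north bank: the bard, the cleric]
7. Courier goes to the north bank with the knight.  [the south bank: — | the north bank: the bard, the cleric, the knight]

Yes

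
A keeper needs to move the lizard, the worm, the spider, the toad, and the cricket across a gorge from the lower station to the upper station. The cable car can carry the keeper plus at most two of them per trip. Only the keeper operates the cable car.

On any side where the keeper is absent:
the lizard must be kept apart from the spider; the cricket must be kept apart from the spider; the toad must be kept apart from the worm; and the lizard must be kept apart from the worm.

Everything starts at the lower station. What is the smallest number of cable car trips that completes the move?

Counting alone: the keeper can take at most 2 across per trip to the upper station, so moving all 5 needs at least 3 loaded trips out, with a return between consecutive ones — at least 5 crossings.
The safety rule pushes this higher. Following every safe sequence of crossings, the most of the 5 that can be at the upper station as the cable car arrives there on crossing 5 is 4 — never all 5.
So no plan with fewer than 7 crossings exists, and this one achieves 7:
1. Keeper goes to the upper station with the spider and the worm.  [the lower station: the cricket, the lizard, the toad | the upper station: the spider, the worm]
2. Keeper goes back to the lower station alone.  [the lower station: the cricket, the lizard, the toad | the upper station: the spider, the worm]
3. Keeper goes to the upper station with the lizard.  [the lower station: the cricket, the toad | the upper station: the lizard, the spider, the worm]
4. Keeper goes back to the lower station with the spider and the worm.  [the lower station: the cricket, the spider, the toad, the worm | the upper station: the lizard]
5. Keeper goes to the upper station with the cricket and the toad.  [the lower station: the spider, the worm | the upper station: the cricket, the lizard, the toad]
6. Keeper goes back to the lower station alone.  [the lower station: the spider, the worm | the upper station: the cricket, the lizard, the toad]
7. Keeper goes to the upper station with the spider and the worm.  [the lower station: — | the upper station: the cricket, the lizard, the spider, the toad, the worm]

7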